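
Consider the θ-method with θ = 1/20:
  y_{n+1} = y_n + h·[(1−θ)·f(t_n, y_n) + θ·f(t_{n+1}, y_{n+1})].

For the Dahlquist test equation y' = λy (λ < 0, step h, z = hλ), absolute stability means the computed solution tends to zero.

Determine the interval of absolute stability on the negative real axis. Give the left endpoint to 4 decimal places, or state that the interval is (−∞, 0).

z∈(-2.2222,0).

Test eqn y'=λy, z=hλ:
  y_{n+1} = y_n + z·[19/20·y_n + 1/20·y_{n+1}] ⇒ (1 − 1/20z)y_{n+1} = (1 + 19/20z)y_n
  so R(z) = (1 + 19/20z)/(1 − 1/20z).

Need |R(x)|<1, x<0.
x=-0.44: |R|=0.5695
R=−1: 1+19/20x = −1+1/20x ⇒ -9/10x=2 ⇒ x=2/(-9/10)=-2.2222
Confirm numerically:
  x=-1.866: |R|=0.70676 <1
  x=-1.700: |R|=0.56682 <1
  x=-1.300: |R|=0.22066 <1
  x=-2.720: |R|=1.39437 >1
  x=-2.587: |R|=1.29070 >1
Interval (-2.2222, 0).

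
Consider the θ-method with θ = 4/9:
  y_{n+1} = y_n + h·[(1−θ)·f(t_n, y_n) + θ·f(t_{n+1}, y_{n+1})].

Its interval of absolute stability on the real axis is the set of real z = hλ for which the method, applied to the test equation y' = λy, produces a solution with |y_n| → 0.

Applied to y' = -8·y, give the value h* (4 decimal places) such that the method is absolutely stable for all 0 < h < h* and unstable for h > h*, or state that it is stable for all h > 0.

On y'=λy, z=hλ:
  y_{n+1} = y_n + z·[5/9·y_n + 4/9·y_{n+1}] ⇒ (1 − 4/9z)y_{n+1} = (1 + 5/9z)y_n
  ⇒ R(z) = (1 + 5/9z)/(1 − 4/9z).

Need |R(x)|<1, x<0.
x=-1.65: |R|=0.0481
R=−1: 1+5/9x = −1+4/9x ⇒ -1/9x=2 ⇒ x=2/(-1/9)=-18.0000
Confirm numerically:
  x=-12.678: |R|=0.91087 <1
  x=-11.056: |R|=0.86953 <1
  x=-8.758: |R|=0.79011 <1
  x=-8.393: |R|=0.77434 <1
  x=-18.482: |R|=1.00581 >1
  x=-18.221: |R|=1.00270 >1
  x=-18.153: |R|=1.00187 >1
Interval (-18.0000, 0).

(-18.0000,0); λ=-8 ⇒ h* = (18)/8 = 2.2500.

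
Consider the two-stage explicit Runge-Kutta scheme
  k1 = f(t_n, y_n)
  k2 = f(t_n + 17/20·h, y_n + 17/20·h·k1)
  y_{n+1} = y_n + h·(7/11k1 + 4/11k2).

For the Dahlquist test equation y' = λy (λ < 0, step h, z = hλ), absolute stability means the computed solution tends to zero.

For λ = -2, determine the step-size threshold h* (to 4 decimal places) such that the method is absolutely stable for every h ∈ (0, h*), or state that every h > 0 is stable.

On y'=λy, z=hλ:
  k1=λy_n ⇒ h·k1=z·y_n;  k2=λ(1+17/20z)y_n ⇒ h·k2=z(1+17/20z)y_n
  y_{n+1}/y_n = 1 + 7/11z + 4/11z(1+17/20z) = 1 + z + 17/55z²
  ⇒ R(z) = 1 + z + 17/55z².

Need |R(x)|<1, x<0.
x=-0.82: |R|=0.3878
R=1: x+17/55x²=0 ⇒ x=−55/17=-3.2353; min R=1−1/(4·17/55)=0.1912>−1
Confirm numerically:
  x=-2.140: |R|=0.27551 <1
  x=-2.121: |R|=0.26949 <1
  x=-1.901: |R|=0.21599 <1
  x=-3.688: |R|=1.51605 >1
  x=-3.410: |R|=1.18414 >1
  x=-3.398: |R|=1.17089 >1
So |R|<1 on (-3.2353, 0).

(-3.2353,0); λ=-2 ⇒ h* = (55/17)/2 = 1.6176.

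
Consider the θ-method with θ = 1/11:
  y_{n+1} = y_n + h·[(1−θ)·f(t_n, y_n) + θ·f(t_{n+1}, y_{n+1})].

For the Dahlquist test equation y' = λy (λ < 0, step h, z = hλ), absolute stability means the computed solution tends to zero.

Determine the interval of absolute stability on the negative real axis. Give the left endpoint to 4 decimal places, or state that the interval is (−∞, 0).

Set f=λy, z=hλ:
  y_{n+1} = y_n + z·[10/11·y_n + 1/11·y_{n+1}] ⇒ (1 − 1/11z)y_{n+1} = (1 + 10/11z)y_n
  R(z) = (1 + 10/11z)/(1 − 1/11z).

Solve |R(x)|<1 on ℝ⁻.
x=-0.9: |R|=0.1681
R=−1: 1+10/11x = −1+1/11x ⇒ -9/11x=2 ⇒ x=2/(-9/11)=-2.4444
Confirm numerically:
  x=-2.346: |R|=0.93361 <1
  x=-2.270: |R|=0.88169 <1
  x=-2.053: |R|=0.73010 <1
  x=-1.838: |R|=0.57486 <1
  x=-2.797: |R|=1.22998 >1
  x=-2.521: |R|=1.05096 >1
  x=-2.510: |R|=1.04367 >1
Stable set (-2.4444, 0).

(-2.4444, 0).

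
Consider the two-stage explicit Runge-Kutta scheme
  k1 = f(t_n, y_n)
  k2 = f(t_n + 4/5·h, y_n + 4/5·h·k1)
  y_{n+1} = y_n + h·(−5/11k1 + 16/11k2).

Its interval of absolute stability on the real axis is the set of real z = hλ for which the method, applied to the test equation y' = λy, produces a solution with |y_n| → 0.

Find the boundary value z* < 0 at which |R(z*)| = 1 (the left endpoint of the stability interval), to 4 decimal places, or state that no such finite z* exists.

With y'=λy (z=hλ):
  k1=λy_n ⇒ h·k1=z·y_n;  k2=λ(1+4/5z)y_n ⇒ h·k2=z(1+4/5z)y_n
  y_{n+1}/y_n = 1 − 5/11z + 16/11z(1+4/5z) = 1 + z + 64/55z²
  so R(z) = 1 + z + 64/55z².

Boundary: |R(x)|=1, x<0.
x=-0.42: |R|=0.7853
R=1: x+64/55x²=0 ⇒ x=−55/64=-0.8594; min R=1−1/(4·64/55)=0.7852>−1
Confirm numerically:
  x=-0.679: |R|=0.85748 <1
  x=-0.656: |R|=0.84475 <1
  x=-0.348: |R|=0.79292 <1
  x=-1.388: |R|=1.85380 >1
  x=-1.331: |R|=1.73045 >1
So |R|<1 on (-0.8594, 0).

z* = -0.8594.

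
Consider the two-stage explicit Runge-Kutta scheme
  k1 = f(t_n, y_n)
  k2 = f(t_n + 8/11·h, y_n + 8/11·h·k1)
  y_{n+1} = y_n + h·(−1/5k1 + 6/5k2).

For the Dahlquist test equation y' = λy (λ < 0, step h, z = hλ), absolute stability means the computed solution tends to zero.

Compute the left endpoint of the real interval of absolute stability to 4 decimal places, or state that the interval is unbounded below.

left endpoint -1.1458.

With y'=λy (z=hλ):
  k1=λy_n ⇒ h·k1=z·y_n;  k2=λ(1+8/11z)y_n ⇒ h·k2=z(1+8/11z)y_n
  y_{n+1}/y_n = 1 − 1/5z + 6/5z(1+8/11z) = 1 + z + 48/55z²
  ⇒ R(z) = 1 + z + 48/55z².

Solve |R(x)|<1 on ℝ⁻.
x=-1.5: |R|=1.4636
R=1: x+48/55x²=0 ⇒ x=−55/48=-1.1458; min R=1−1/(4·48/55)=0.7135>−1
Confirm numerically:
  x=-1.111: |R|=0.96623 <1
  x=-0.479: |R|=0.72124 <1
  x=-0.469: |R|=0.72297 <1
  x=-1.670: |R|=1.76395 >1
  x=-1.600: |R|=1.63418 >1
  x=-1.305: |R|=1.18128 >1
Interval (-1.1458, 0).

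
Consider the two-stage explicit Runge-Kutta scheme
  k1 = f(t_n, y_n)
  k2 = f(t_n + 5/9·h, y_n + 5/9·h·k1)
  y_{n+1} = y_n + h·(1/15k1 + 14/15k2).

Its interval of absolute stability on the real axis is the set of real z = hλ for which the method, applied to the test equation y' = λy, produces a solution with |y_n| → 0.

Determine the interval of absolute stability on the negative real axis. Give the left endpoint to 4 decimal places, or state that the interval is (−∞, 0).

Test eqn y'=λy, z=hλ:
  k1=λy_n ⇒ h·k1=z·y_n;  k2=λ(1+5/9z)y_n ⇒ h·k2=z(1+5/9z)y_n
  y_{n+1}/y_n = 1 + 1/15z + 14/15z(1+5/9z) = 1 + z + 14/27z²
  ⇒ R(z) = 1 + z + 14/27z².

Need |R(x)|<1, x<0.
x=-0.44: |R|=0.6604
R=1: x+14/27x²=0 ⇒ x=−27/14=-1.9286; min R=1−1/(4·14/27)=0.5179>−1
Confirm numerically:
  x=-1.880: |R|=0.95265 <1
  x=-1.775: |R|=0.85866 <1
  x=-1.715: |R|=0.81008 <1
  x=-2.127: |R|=1.21884 >1
  x=-1.989: |R|=1.06232 >1
  x=-1.985: |R|=1.05808 >1
Interval (-1.9286, 0).

(-1.9286, 0).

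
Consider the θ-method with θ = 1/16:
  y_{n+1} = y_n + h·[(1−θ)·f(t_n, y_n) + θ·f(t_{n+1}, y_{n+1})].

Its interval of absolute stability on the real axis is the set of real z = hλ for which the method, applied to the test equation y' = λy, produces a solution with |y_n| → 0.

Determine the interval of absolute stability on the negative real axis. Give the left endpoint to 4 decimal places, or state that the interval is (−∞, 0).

(-2.2857, 0).

Test eqn y'=λy, z=hλ:
  y_{n+1} = y_n + z·[15/16·y_n + 1/16·y_{n+1}] ⇒ (1 − 1/16z)y_{n+1} = (1 + 15/16z)y_n
  so R(z) = (1 + 15/16z)/(1 − 1/16z).

Boundary: |R(x)|=1, x<0.
x=-0.57: |R|=0.4496
R=−1: 1+15/16x = −1+1/16x ⇒ -7/8x=2 ⇒ x=2/(-7/8)=-2.2857
Confirm numerically:
  x=-2.045: |R|=0.81324 <1
  x=-1.950: |R|=0.73816 <1
  x=-1.571: |R|=0.43054 <1
  x=-1.155: |R|=0.07724 <1
  x=-2.576: |R|=1.21878 >1
  x=-2.544: |R|=1.19500 >1
  x=-2.494: |R|=1.15767 >1
So |R|<1 on (-2.2857, 0).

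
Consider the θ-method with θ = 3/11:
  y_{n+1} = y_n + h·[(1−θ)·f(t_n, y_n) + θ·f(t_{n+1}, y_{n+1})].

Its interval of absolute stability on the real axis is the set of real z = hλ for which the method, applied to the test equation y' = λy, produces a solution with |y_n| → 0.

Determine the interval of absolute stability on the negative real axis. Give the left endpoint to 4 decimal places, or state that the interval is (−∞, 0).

(-4.4000, 0).

On y'=λy, z=hλ:
  y_{n+1} = y_n + z·[8/11·y_n + 3/11·y_{n+1}] ⇒ (1 − 3/11z)y_{n+1} = (1 + 8/11z)y_n
  ⇒ R(z) = (1 + 8/11z)/(1 − 3/11z).

Find x<0 with |R(x)|<1.
x=-1.18: |R|=0.1073
R=−1: 1+8/11x = −1+3/11x ⇒ -5/11x=2 ⇒ x=2/(-5/11)=-4.4000
Confirm numerically:
  x=-3.176: |R|=0.70187 <1
  x=-3.090: |R|=0.67686 <1
  x=-2.908: |R|=0.62178 <1
  x=-4.968: |R|=1.10964 >1
  x=-4.526: |R|=1.02563 >1
Interval (-4.4000, 0).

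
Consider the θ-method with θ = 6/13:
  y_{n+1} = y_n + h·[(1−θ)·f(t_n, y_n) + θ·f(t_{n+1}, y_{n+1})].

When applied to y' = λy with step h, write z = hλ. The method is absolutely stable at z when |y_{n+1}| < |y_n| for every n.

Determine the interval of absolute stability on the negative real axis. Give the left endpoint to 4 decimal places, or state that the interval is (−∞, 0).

With y'=λy (z=hλ):
  y_{n+1} = y_n + z·[7/13·y_n + 6/13·y_{n+1}] ⇒ (1 − 6/13z)y_{n+1} = (1 + 7/13z)y_n
  ⇒ R(z) = (1 + 7/13z)/(1 − 6/13z).

Solve |R(x)|<1 on ℝ⁻.
x=-1.33: |R|=0.1759
R=−1: 1+7/13x = −1+6/13x ⇒ -1/13x=2 ⇒ x=2/(-1/13)=-26.0000
Confirm numerically:
  x=-24.045: |R|=0.98757 <1
  x=-23.910: |R|=0.98664 <1
  x=-13.410: |R|=0.86529 <1
  x=-10.660: |R|=0.80068 <1
  x=-26.479: |R|=1.00279 >1
  x=-26.354: |R|=1.00207 >1
  x=-26.308: |R|=1.00180 >1
So |R|<1 on (-26.0000, 0).

z∈(-26.0000,0).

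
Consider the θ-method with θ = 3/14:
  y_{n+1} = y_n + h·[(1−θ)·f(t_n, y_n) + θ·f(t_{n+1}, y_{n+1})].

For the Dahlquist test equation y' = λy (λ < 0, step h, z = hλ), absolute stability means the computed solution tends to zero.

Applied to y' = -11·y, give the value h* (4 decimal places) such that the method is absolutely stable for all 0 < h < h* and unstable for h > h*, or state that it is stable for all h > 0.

(-3.5000,0); λ=-11 ⇒ h* = (7/2)/11 = 0.3182.

Test eqn y'=λy, z=hλ:
  y_{n+1} = y_n + z·[11/14·y_n + 3/14·y_{n+1}] ⇒ (1 − 3/14z)y_{n+1} = (1 + 11/14z)y_n
  Hence R(z) = (1 + 11/14z)/(1 − 3/14z).

Find x<0 with |R(x)|<1.
x=-0.76: |R|=0.3464
R=−1: 1+11/14x = −1+3/14x ⇒ -4/7x=2 ⇒ x=2/(-4/7)=-3.5000
Confirm numerically:
  x=-3.207: |R|=0.90077 <1
  x=-2.775: |R|=0.74020 <1
  x=-2.350: |R|=0.56295 <1
  x=-4.096: |R|=1.18138 >1
  x=-3.895: |R|=1.12303 >1
So |R|<1 on (-3.5000, 0).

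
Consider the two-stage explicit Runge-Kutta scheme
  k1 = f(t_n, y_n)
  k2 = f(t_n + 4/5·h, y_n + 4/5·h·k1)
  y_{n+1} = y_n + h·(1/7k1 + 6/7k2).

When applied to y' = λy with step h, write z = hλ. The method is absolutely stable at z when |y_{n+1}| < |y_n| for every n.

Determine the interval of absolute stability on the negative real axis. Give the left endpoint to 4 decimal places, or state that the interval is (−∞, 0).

On y'=λy, z=hλ:
  k1=λy_n ⇒ h·k1=z·y_n;  k2=λ(1+4/5z)y_n ⇒ h·k2=z(1+4/5z)y_n
  y_{n+1}/y_n = 1 + 1/7z + 6/7z(1+4/5z) = 1 + z + 24/35z²
  Hence R(z) = 1 + z + 24/35z².

Solve |R(x)|<1 on ℝ⁻.
x=-0.53: |R|=0.6626
R=1: x+24/35x²=0 ⇒ x=−35/24=-1.4583; min R=1−1/(4·24/35)=0.6354>−1
Confirm numerically:
  x=-1.100: |R|=0.72971 <1
  x=-1.002: |R|=0.68646 <1
  x=-0.668: |R|=0.63798 <1
  x=-0.598: |R|=0.64721 <1
  x=-1.910: |R|=1.59155 >1
  x=-1.688: |R|=1.26584 >1
So |R|<1 on (-1.4583, 0).

(-1.4583, 0).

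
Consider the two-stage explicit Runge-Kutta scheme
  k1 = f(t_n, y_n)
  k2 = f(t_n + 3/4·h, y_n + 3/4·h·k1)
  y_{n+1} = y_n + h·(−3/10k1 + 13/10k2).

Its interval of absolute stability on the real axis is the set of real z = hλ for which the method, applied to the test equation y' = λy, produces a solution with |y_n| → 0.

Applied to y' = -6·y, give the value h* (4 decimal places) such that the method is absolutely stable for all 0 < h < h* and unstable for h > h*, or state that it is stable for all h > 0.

With y'=λy (z=hλ):
  k1=λy_n ⇒ h·k1=z·y_n;  k2=λ(1+3/4z)y_n ⇒ h·k2=z(1+3/4z)y_n
  y_{n+1}/y_n = 1 − 3/10z + 13/10z(1+3/4z) = 1 + z + 39/40z²
  Hence R(z) = 1 + z + 39/40z².

Boundary: |R(x)|=1, x<0.
x=-0.53: |R|=0.7439
R=1: x+39/40x²=0 ⇒ x=−40/39=-1.0256; min R=1−1/(4·39/40)=0.7436>−1
Confirm numerically:
  x=-0.935: |R|=0.91737 <1
  x=-0.579: |R|=0.74786 <1
  x=-0.519: |R|=0.74363 <1
  x=-0.510: |R|=0.74360 <1
  x=-1.534: |R|=1.76033 >1
  x=-1.183: |R|=1.18150 >1
Interval (-1.0256, 0).

(-1.0256,0); λ=-6 ⇒ h* = (40/39)/6 = 0.1709.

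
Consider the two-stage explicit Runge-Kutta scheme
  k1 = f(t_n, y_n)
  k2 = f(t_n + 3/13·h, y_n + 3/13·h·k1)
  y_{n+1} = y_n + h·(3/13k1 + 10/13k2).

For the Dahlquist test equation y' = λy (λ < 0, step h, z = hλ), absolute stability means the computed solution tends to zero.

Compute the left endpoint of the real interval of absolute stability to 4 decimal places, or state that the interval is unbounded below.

z* = -5.6333.

Set f=λy, z=hλ:
  k1=λy_n ⇒ h·k1=z·y_n;  k2=λ(1+3/13z)y_n ⇒ h·k2=z(1+3/13z)y_n
  y_{n+1}/y_n = 1 + 3/13z + 10/13z(1+3/13z) = 1 + z + 30/169z²
  R(z) = 1 + z + 30/169z².

Need |R(x)|<1, x<0.
x=-0.99: |R|=0.1840
R=1: x+30/169x²=0 ⇒ x=−169/30=-5.6333; min R=1−1/(4·30/169)=-0.4083>−1
Confirm numerically:
  x=-4.729: |R|=0.24084 <1
  x=-3.953: |R|=0.17912 <1
  x=-3.906: |R|=0.19769 <1
  x=-3.376: |R|=0.35280 <1
  x=-5.936: |R|=1.31893 >1
  x=-5.678: |R|=1.04502 >1
Stable set (-5.6333, 0).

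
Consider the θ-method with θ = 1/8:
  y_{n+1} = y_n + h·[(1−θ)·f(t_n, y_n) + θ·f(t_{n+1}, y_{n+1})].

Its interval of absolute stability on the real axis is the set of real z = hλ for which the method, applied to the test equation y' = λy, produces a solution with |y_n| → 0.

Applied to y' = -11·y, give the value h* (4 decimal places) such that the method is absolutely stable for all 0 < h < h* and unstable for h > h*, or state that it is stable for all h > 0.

(-2.6667,0); λ=-11 ⇒ h* = (8/3)/11 = 0.2424.

With y'=λy (z=hλ):
  y_{n+1} = y_n + z·[7/8·y_n + 1/8·y_{n+1}] ⇒ (1 − 1/8z)y_{n+1} = (1 + 7/8z)y_n
  so R(z) = (1 + 7/8z)/(1 − 1/8z).

Boundary: |R(x)|=1, x<0.
x=-0.94: |R|=0.1588
R=−1: 1+7/8x = −1+1/8x ⇒ -3/4x=2 ⇒ x=2/(-3/4)=-2.6667
Confirm numerically:
  x=-2.550: |R|=0.93365 <1
  x=-2.234: |R|=0.74634 <1
  x=-1.877: |R|=0.52030 <1
  x=-3.020: |R|=1.19238 >1
  x=-2.987: |R|=1.17493 >1
Stable set (-2.6667, 0).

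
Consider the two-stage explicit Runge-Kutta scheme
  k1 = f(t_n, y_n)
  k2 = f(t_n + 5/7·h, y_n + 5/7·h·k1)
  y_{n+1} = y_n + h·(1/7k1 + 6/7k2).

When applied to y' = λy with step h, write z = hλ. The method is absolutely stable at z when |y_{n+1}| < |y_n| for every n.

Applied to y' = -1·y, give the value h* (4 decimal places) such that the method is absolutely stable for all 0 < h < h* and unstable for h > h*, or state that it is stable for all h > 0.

Set f=λy, z=hλ:
  k1=λy_n ⇒ h·k1=z·y_n;  k2=λ(1+5/7z)y_n ⇒ h·k2=z(1+5/7z)y_n
  y_{n+1}/y_n = 1 + 1/7z + 6/7z(1+5/7z) = 1 + z + 30/49z²
  so R(z) = 1 + z + 30/49z².

Solve |R(x)|<1 on ℝ⁻.
x=-0.88: |R|=0.5941
R=1: x+30/49x²=0 ⇒ x=−49/30=-1.6333; min R=1−1/(4·30/49)=0.5917>−1
Confirm numerically:
  x=-1.004: |R|=0.61315 <1
  x=-0.983: |R|=0.60861 <1
  x=-0.824: |R|=0.59170 <1
  x=-2.168: |R|=1.70969 >1
  x=-2.050: |R|=1.52296 >1
  x=-1.800: |R|=1.18367 >1
Stable set (-1.6333, 0).

(-1.6333,0); λ=-1 ⇒ h* = (49/30)/1 = 1.6333.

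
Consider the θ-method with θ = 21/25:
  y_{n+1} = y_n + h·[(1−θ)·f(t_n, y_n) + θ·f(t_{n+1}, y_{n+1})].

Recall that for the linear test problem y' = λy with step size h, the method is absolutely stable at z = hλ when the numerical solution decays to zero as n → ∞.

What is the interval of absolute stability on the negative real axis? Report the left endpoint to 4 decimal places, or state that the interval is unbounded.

interval (−∞, 0).

Set f=λy, z=hλ:
  y_{n+1} = y_n + z·[4/25·y_n + 21/25·y_{n+1}] ⇒ (1 − 21/25z)y_{n+1} = (1 + 4/25z)y_n
  R(z) = (1 + 4/25z)/(1 − 21/25z).

Need |R(x)|<1, x<0.
x=-1.69: |R|=0.3015
x=-2: |R|=0.2537
x=-10: |R|=0.0638
x=-100: |R|=0.1765
θ=21/25≥1/2 ⇒ |1+4/25x|<|1−21/25x| ∀x<0 ⇒ stable on all of ℝ⁻.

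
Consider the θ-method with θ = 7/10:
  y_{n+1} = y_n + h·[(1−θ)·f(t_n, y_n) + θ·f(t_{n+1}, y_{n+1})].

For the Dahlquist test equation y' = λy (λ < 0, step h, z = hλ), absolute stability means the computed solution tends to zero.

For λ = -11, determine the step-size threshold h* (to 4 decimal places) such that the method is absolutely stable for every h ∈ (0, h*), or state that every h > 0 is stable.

With y'=λy (z=hλ):
  y_{n+1} = y_n + z·[3/10·y_n + 7/10·y_{n+1}] ⇒ (1 − 7/10z)y_{n+1} = (1 + 3/10z)y_n
  R(z) = (1 + 3/10z)/(1 − 7/10z).

Need |R(x)|<1, x<0.
x=-0.57: |R|=0.5926
x=-2: |R|=0.1667
x=-10: |R|=0.2500
x=-100: |R|=0.4085
θ=7/10≥1/2 ⇒ |1+3/10x|<|1−7/10x| ∀x<0 ⇒ unbounded interval.

(−∞, 0) — no finite endpoint. Any h>0 works for λ=-11.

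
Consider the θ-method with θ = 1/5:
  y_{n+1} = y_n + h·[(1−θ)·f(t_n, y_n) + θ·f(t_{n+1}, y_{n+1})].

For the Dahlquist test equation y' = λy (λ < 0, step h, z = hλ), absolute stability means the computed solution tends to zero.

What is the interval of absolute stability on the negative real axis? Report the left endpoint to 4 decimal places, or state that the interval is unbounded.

(-3.3333, 0).

Test eqn y'=λy, z=hλ:
  y_{n+1} = y_n + z·[4/5·y_n + 1/5·y_{n+1}] ⇒ (1 − 1/5z)y_{n+1} = (1 + 4/5z)y_n
  ⇒ R(z) = (1 + 4/5z)/(1 − 1/5z).

Solve |R(x)|<1 on ℝ⁻.
x=-0.4: |R|=0.6296
R=−1: 1+4/5x = −1+1/5x ⇒ -3/5x=2 ⇒ x=2/(-3/5)=-3.3333
Confirm numerically:
  x=-2.453: |R|=0.64565 <1
  x=-2.037: |R|=0.44735 <1
  x=-1.463: |R|=0.13183 <1
  x=-3.617: |R|=1.09876 >1
  x=-3.461: |R|=1.04527 >1
Interval (-3.3333, 0).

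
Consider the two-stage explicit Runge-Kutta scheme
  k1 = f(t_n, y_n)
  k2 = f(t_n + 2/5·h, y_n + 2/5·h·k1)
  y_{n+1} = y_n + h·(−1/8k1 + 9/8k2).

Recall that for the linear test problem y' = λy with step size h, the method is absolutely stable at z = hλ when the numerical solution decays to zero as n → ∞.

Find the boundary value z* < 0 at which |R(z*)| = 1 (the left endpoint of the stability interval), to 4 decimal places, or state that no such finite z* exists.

left endpoint -2.2222.

Test eqn y'=λy, z=hλ:
  k1=λy_n ⇒ h·k1=z·y_n;  k2=λ(1+2/5z)y_n ⇒ h·k2=z(1+2/5z)y_n
  y_{n+1}/y_n = 1 − 1/8z + 9/8z(1+2/5z) = 1 + z + 9/20z²
  Hence R(z) = 1 + z + 9/20z².

Need |R(x)|<1, x<0.
x=-0.92: |R|=0.4609
R=1: x+9/20x²=0 ⇒ x=−20/9=-2.2222; min R=1−1/(4·9/20)=0.4444>−1
Confirm numerically:
  x=-2.171: |R|=0.94996 <1
  x=-1.543: |R|=0.52838 <1
  x=-1.528: |R|=0.52265 <1
  x=-2.460: |R|=1.26322 >1
  x=-2.303: |R|=1.08371 >1
  x=-2.267: |R|=1.04568 >1
Stable set (-2.2222, 0).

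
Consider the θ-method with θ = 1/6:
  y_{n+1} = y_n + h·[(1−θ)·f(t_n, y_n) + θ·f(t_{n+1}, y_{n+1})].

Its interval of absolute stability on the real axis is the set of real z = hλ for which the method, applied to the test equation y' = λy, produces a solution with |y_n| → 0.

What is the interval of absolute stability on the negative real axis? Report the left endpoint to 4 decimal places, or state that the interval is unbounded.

On y'=λy, z=hλ:
  y_{n+1} = y_n + z·[5/6·y_n + 1/6·y_{n+1}] ⇒ (1 − 1/6z)y_{n+1} = (1 + 5/6z)y_n
  so R(z) = (1 + 5/6z)/(1 − 1/6z).

Boundary: |R(x)|=1, x<0.
x=-1.22: |R|=0.0139
R=−1: 1+5/6x = −1+1/6x ⇒ -2/3x=2 ⇒ x=2/(-2/3)=-3.0000
Confirm numerically:
  x=-2.706: |R|=0.86492 <1
  x=-2.009: |R|=0.50506 <1
  x=-1.941: |R|=0.46657 <1
  x=-1.605: |R|=0.26627 <1
  x=-3.174: |R|=1.07587 >1
  x=-3.056: |R|=1.02473 >1
Stable set (-3.0000, 0).

(-3.0000, 0).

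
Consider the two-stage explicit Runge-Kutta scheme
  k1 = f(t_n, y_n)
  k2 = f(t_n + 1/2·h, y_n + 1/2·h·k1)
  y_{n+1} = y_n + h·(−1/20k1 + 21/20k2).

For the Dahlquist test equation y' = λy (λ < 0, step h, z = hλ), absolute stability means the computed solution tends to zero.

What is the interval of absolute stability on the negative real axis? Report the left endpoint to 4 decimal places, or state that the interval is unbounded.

(-1.9048, 0).

Set f=λy, z=hλ:
  k1=λy_n ⇒ h·k1=z·y_n;  k2=λ(1+1/2z)y_n ⇒ h·k2=z(1+1/2z)y_n
  y_{n+1}/y_n = 1 − 1/20z + 21/20z(1+1/2z) = 1 + z + 21/40z²
  ⇒ R(z) = 1 + z + 21/40z².

Need |R(x)|<1, x<0.
x=-0.6: |R|=0.5890
R=1: x+21/40x²=0 ⇒ x=−40/21=-1.9048; min R=1−1/(4·21/40)=0.5238>−1
Confirm numerically:
  x=-1.790: |R|=0.89215 <1
  x=-1.137: |R|=0.54170 <1
  x=-1.109: |R|=0.53669 <1
  x=-0.959: |R|=0.52383 <1
  x=-2.297: |R|=1.47301 >1
  x=-2.196: |R|=1.33577 >1
  x=-2.156: |R|=1.28438 >1
Stable set (-1.9048, 0).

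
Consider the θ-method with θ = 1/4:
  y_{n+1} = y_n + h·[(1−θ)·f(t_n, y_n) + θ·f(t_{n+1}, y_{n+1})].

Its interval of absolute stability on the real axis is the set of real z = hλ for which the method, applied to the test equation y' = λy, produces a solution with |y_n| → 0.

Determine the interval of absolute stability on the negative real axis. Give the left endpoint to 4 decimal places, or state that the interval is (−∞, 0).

Test eqn y'=λy, z=hλ:
  y_{n+1} = y_n + z·[3/4·y_n + 1/4·y_{n+1}] ⇒ (1 − 1/4z)y_{n+1} = (1 + 3/4z)y_n
  so R(z) = (1 + 3/4z)/(1 − 1/4z).

Boundary: |R(x)|=1, x<0.
x=-1.04: |R|=0.1746
R=−1: 1+3/4x = −1+1/4x ⇒ -1/2x=2 ⇒ x=2/(-1/2)=-4.0000
Confirm numerically:
  x=-3.474: |R|=0.85925 <1
  x=-2.759: |R|=0.63279 <1
  x=-1.802: |R|=0.24233 <1
  x=-1.727: |R|=0.20622 <1
  x=-4.466: |R|=1.11009 >1
  x=-4.297: |R|=1.07159 >1
  x=-4.250: |R|=1.06061 >1
Interval (-4.0000, 0).

z∈(-4.0000,0).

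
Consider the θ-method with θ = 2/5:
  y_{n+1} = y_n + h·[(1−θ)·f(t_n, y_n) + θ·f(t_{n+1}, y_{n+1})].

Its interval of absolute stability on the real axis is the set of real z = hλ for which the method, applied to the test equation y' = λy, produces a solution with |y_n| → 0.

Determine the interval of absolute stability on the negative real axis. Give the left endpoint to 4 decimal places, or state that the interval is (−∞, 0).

z∈(-10.0000,0).

On y'=λy, z=hλ:
  y_{n+1} = y_n + z·[3/5·y_n + 2/5·y_{n+1}] ⇒ (1 − 2/5z)y_{n+1} = (1 + 3/5z)y_n
  so R(z) = (1 + 3/5z)/(1 − 2/5z).

Need |R(x)|<1, x<0.
x=-1.3: |R|=0.1447
R=−1: 1+3/5x = −1+2/5x ⇒ -1/5x=2 ⇒ x=2/(-1/5)=-10.0000
Confirm numerically:
  x=-8.016: |R|=0.90567 <1
  x=-7.877: |R|=0.89771 <1
  x=-7.857: |R|=0.89654 <1
  x=-7.797: |R|=0.89303 <1
  x=-10.460: |R|=1.01775 >1
  x=-10.156: |R|=1.00616 >1
Stable set (-10.0000, 0).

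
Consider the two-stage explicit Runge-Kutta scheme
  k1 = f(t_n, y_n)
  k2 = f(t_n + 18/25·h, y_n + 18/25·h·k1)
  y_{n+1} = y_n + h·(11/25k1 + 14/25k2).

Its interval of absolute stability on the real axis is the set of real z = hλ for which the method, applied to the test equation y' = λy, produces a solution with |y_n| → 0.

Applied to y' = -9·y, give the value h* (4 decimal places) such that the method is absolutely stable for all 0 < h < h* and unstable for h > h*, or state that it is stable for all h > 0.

(-2.4802,0); λ=-9 ⇒ h* = (625/252)/9 = 0.2756.

Set f=λy, z=hλ:
  k1=λy_n ⇒ h·k1=z·y_n;  k2=λ(1+18/25z)y_n ⇒ h·k2=z(1+18/25z)y_n
  y_{n+1}/y_n = 1 + 11/25z + 14/25z(1+18/25z) = 1 + z + 252/625z²
  Hence R(z) = 1 + z + 252/625z².

Solve |R(x)|<1 on ℝ⁻.
x=-1.2: |R|=0.3806
R=1: x+252/625x²=0 ⇒ x=−625/252=-2.4802; min R=1−1/(4·252/625)=0.3800>−1
Confirm numerically:
  x=-1.901: |R|=0.55608 <1
  x=-1.718: |R|=0.47205 <1
  x=-1.691: |R|=0.46194 <1
  x=-2.997: |R|=1.62455 >1
  x=-2.874: |R|=1.45638 >1
  x=-2.673: |R|=1.20784 >1
So |R|<1 on (-2.4802, 0).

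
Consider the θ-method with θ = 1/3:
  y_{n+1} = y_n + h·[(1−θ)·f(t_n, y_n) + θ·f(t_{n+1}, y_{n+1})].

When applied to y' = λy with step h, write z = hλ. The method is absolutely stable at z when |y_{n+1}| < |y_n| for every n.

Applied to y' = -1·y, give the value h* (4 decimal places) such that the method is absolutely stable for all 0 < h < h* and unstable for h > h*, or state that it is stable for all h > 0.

Test eqn y'=λy, z=hλ:
  y_{n+1} = y_n + z·[2/3·y_n + 1/3·y_{n+1}] ⇒ (1 − 1/3z)y_{n+1} = (1 + 2/3z)y_n
  Hence R(z) = (1 + 2/3z)/(1 − 1/3z).

Need |R(x)|<1, x<0.
x=-1.36: |R|=0.0642
R=−1: 1+2/3x = −1+1/3x ⇒ -1/3x=2 ⇒ x=2/(-1/3)=-6.0000
Confirm numerically:
  x=-5.070: |R|=0.88476 <1
  x=-4.720: |R|=0.83420 <1
  x=-2.781: |R|=0.44318 <1
  x=-2.594: |R|=0.39113 <1
  x=-6.431: |R|=1.04570 >1
  x=-6.382: |R|=1.04072 >1
  x=-6.167: |R|=1.01822 >1
So |R|<1 on (-6.0000, 0).

(-6.0000,0); λ=-1 ⇒ h* = (6)/1 = 6.0000.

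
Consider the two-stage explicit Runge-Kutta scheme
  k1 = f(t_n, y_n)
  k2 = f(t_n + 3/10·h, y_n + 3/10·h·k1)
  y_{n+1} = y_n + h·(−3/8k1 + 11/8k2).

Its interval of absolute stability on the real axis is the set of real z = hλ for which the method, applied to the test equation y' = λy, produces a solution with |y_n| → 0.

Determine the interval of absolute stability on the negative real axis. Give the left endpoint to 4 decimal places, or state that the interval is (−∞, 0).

Test eqn y'=λy, z=hλ:
  k1=λy_n ⇒ h·k1=z·y_n;  k2=λ(1+3/10z)y_n ⇒ h·k2=z(1+3/10z)y_n
  y_{n+1}/y_n = 1 − 3/8z + 11/8z(1+3/10z) = 1 + z + 33/80z²
  Hence R(z) = 1 + z + 33/80z².

Solve |R(x)|<1 on ℝ⁻.
x=-0.47: |R|=0.6211
R=1: x+33/80x²=0 ⇒ x=−80/33=-2.4242; min R=1−1/(4·33/80)=0.3939>−1
Confirm numerically:
  x=-1.812: |R|=0.54238 <1
  x=-1.665: |R|=0.47854 <1
  x=-1.183: |R|=0.39429 <1
  x=-1.169: |R|=0.39471 <1
  x=-2.997: |R|=1.70808 >1
  x=-2.649: |R|=1.24560 >1
  x=-2.493: |R|=1.07071 >1
Stable set (-2.4242, 0).

z∈(-2.4242,0).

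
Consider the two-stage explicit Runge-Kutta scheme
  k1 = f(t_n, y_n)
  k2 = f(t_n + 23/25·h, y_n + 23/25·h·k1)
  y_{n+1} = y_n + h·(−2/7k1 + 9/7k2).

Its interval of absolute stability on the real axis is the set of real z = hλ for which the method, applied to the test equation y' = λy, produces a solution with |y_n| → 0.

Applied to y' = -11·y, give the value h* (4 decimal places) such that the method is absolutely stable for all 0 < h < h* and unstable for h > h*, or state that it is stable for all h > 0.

Test eqn y'=λy, z=hλ:
  k1=λy_n ⇒ h·k1=z·y_n;  k2=λ(1+23/25z)y_n ⇒ h·k2=z(1+23/25z)y_n
  y_{n+1}/y_n = 1 − 2/7z + 9/7z(1+23/25z) = 1 + z + 207/175z²
  Hence R(z) = 1 + z + 207/175z².

Find x<0 with |R(x)|<1.
x=-1.68: |R|=2.6585
R=1: x+207/175x²=0 ⇒ x=−175/207=-0.8454; min R=1−1/(4·207/175)=0.7886>−1
Confirm numerically:
  x=-0.783: |R|=0.94220 <1
  x=-0.707: |R|=0.88425 <1
  x=-1.347: |R|=1.79919 >1
  x=-1.274: |R|=1.64587 >1
  x=-0.923: |R|=1.08471 >1
Interval (-0.8454, 0).

(-0.8454,0); λ=-11 ⇒ h* = (175/207)/11 = 0.0769.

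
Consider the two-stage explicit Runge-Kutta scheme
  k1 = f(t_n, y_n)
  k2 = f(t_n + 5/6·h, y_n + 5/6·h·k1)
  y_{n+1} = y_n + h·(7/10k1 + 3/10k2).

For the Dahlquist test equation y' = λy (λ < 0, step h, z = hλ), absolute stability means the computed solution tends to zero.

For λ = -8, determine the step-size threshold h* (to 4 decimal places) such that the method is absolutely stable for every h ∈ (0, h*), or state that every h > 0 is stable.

On y'=λy, z=hλ:
  k1=λy_n ⇒ h·k1=z·y_n;  k2=λ(1+5/6z)y_n ⇒ h·k2=z(1+5/6z)y_n
  y_{n+1}/y_n = 1 + 7/10z + 3/10z(1+5/6z) = 1 + z + 1/4z²
  Hence R(z) = 1 + z + 1/4z².

Find x<0 with |R(x)|<1.
x=-0.61: |R|=0.4830
R=1: x+1/4x²=0 ⇒ x=−4=-4.0000; min R=1−1/(4·1/4)=0.0000>−1
Confirm numerically:
  x=-3.459: |R|=0.53217 <1
  x=-3.373: |R|=0.47128 <1
  x=-2.509: |R|=0.06477 <1
  x=-4.360: |R|=1.39240 >1
  x=-4.021: |R|=1.02111 >1
Stable set (-4.0000, 0).

(-4.0000,0); λ=-8 ⇒ h* = (4)/8 = 0.5000.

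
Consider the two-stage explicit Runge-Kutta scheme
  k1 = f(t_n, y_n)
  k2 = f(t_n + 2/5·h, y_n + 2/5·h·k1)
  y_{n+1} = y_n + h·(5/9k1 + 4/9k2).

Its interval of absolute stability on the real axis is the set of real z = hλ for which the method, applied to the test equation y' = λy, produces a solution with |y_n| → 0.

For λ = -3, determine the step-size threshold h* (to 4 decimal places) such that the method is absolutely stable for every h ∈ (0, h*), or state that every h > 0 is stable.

Set f=λy, z=hλ:
  k1=λy_n ⇒ h·k1=z·y_n;  k2=λ(1+2/5z)y_n ⇒ h·k2=z(1+2/5z)y_n
  y_{n+1}/y_n = 1 + 5/9z + 4/9z(1+2/5z) = 1 + z + 8/45z²
  ⇒ R(z) = 1 + z + 8/45z².

Find x<0 with |R(x)|<1.
x=-1.65: |R|=0.1660
R=1: x+8/45x²=0 ⇒ x=−45/8=-5.6250; min R=1−1/(4·8/45)=-0.4062>−1
Confirm numerically:
  x=-4.553: |R|=0.13230 <1
  x=-3.827: |R|=0.22328 <1
  x=-3.584: |R|=0.30043 <1
  x=-2.946: |R|=0.40308 <1
  x=-6.006: |R|=1.40681 >1
  x=-5.780: |R|=1.15927 >1
  x=-5.761: |R|=1.13929 >1
Interval (-5.6250, 0).

(-5.6250,0); λ=-3 ⇒ h* = (45/8)/3 = 1.8750.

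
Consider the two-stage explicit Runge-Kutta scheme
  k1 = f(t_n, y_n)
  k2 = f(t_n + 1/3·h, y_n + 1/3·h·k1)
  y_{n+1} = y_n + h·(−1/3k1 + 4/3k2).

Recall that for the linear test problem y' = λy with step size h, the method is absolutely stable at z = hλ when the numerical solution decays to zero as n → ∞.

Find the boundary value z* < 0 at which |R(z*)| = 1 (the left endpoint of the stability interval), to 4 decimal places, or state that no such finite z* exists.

Set f=λy, z=hλ:
  k1=λy_n ⇒ h·k1=z·y_n;  k2=λ(1+1/3z)y_n ⇒ h·k2=z(1+1/3z)y_n
  y_{n+1}/y_n = 1 − 1/3z + 4/3z(1+1/3z) = 1 + z + 4/9z²
  Hence R(z) = 1 + z + 4/9z².

Boundary: |R(x)|=1, x<0.
x=-1.4: |R|=0.4711
R=1: x+4/9x²=0 ⇒ x=−9/4=-2.2500; min R=1−1/(4·4/9)=0.4375>−1
Confirm numerically:
  x=-2.126: |R|=0.88283 <1
  x=-1.791: |R|=0.63464 <1
  x=-1.367: |R|=0.46353 <1
  x=-2.745: |R|=1.60390 >1
  x=-2.294: |R|=1.04486 >1
Stable set (-2.2500, 0).

z* = -2.2500.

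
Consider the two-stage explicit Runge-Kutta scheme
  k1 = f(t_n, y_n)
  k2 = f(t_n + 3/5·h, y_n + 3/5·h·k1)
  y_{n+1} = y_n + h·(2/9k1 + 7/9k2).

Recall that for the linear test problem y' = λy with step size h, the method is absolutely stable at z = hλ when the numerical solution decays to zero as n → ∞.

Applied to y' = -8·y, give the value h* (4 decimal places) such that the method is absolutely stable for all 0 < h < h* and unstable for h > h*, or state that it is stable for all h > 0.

(-2.1429,0); λ=-8 ⇒ h* = (15/7)/8 = 0.2679.

Test eqn y'=λy, z=hλ:
  k1=λy_n ⇒ h·k1=z·y_n;  k2=λ(1+3/5z)y_n ⇒ h·k2=z(1+3/5z)y_n
  y_{n+1}/y_n = 1 + 2/9z + 7/9z(1+3/5z) = 1 + z + 7/15z²
  Hence R(z) = 1 + z + 7/15z².

Boundary: |R(x)|=1, x<0.
x=-1.08: |R|=0.4643
R=1: x+7/15x²=0 ⇒ x=−15/7=-2.1429; min R=1−1/(4·7/15)=0.4643>−1
Confirm numerically:
  x=-1.490: |R|=0.54605 <1
  x=-1.372: |R|=0.50645 <1
  x=-1.116: |R|=0.46521 <1
  x=-1.097: |R|=0.46459 <1
  x=-2.696: |R|=1.69593 >1
  x=-2.666: |R|=1.65086 >1
  x=-2.646: |R|=1.62128 >1
So |R|<1 on (-2.1429, 0).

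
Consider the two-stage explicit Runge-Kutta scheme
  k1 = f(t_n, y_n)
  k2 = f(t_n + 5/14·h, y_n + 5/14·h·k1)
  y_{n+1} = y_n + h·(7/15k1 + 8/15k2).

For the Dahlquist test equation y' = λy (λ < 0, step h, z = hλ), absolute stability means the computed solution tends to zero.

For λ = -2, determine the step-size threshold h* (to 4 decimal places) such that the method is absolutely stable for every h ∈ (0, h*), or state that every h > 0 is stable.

(-5.2500,0); λ=-2 ⇒ h* = (21/4)/2 = 2.6250.

Test eqn y'=λy, z=hλ:
  k1=λy_n ⇒ h·k1=z·y_n;  k2=λ(1+5/14z)y_n ⇒ h·k2=z(1+5/14z)y_n
  y_{n+1}/y_n = 1 + 7/15z + 8/15z(1+5/14z) = 1 + z + 4/21z²
  ⇒ R(z) = 1 + z + 4/21z².

Boundary: |R(x)|=1, x<0.
x=-0.88: |R|=0.2675
R=1: x+4/21x²=0 ⇒ x=−21/4=-5.2500; min R=1−1/(4·4/21)=-0.3125>−1
Confirm numerically:
  x=-4.494: |R|=0.35286 <1
  x=-3.232: |R|=0.24232 <1
  x=-2.927: |R|=0.29513 <1
  x=-2.318: |R|=0.29455 <1
  x=-5.812: |R|=1.62216 >1
  x=-5.547: |R|=1.31380 >1
Stable set (-5.2500, 0).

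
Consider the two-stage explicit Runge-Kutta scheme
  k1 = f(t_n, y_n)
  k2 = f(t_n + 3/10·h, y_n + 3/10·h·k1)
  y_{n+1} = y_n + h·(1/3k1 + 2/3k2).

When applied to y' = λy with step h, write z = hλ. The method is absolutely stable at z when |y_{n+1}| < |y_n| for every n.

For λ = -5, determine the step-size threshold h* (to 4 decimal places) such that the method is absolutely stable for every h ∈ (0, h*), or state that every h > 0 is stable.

(-5.0000,0); λ=-5 ⇒ h* = (5)/5 = 1.0000.

With y'=λy (z=hλ):
  k1=λy_n ⇒ h·k1=z·y_n;  k2=λ(1+3/10z)y_n ⇒ h·k2=z(1+3/10z)y_n
  y_{n+1}/y_n = 1 + 1/3z + 2/3z(1+3/10z) = 1 + z + 1/5z²
  R(z) = 1 + z + 1/5z².

Need |R(x)|<1, x<0.
x=-1.24: |R|=0.0675
R=1: x+1/5x²=0 ⇒ x=−5=-5.0000; min R=1−1/(4·1/5)=-0.2500>−1
Confirm numerically:
  x=-3.920: |R|=0.15328 <1
  x=-3.595: |R|=0.01019 <1
  x=-3.093: |R|=0.17967 <1
  x=-2.193: |R|=0.23115 <1
  x=-5.404: |R|=1.43664 >1
  x=-5.298: |R|=1.31576 >1
  x=-5.167: |R|=1.17258 >1
Interval (-5.0000, 0).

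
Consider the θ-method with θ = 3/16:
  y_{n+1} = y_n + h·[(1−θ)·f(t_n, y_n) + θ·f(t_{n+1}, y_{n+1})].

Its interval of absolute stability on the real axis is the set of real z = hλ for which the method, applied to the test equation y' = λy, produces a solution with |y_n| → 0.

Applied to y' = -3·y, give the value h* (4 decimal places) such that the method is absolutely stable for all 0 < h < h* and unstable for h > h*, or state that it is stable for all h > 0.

(-3.2000,0); λ=-3 ⇒ h* = (16/5)/3 = 1.0667.

On y'=λy, z=hλ:
  y_{n+1} = y_n + z·[13/16·y_n + 3/16·y_{n+1}] ⇒ (1 − 3/16z)y_{n+1} = (1 + 13/16z)y_n
  ⇒ R(z) = (1 + 13/16z)/(1 − 3/16z).

Boundary: |R(x)|=1, x<0.
x=-1.62: |R|=0.2426
R=−1: 1+13/16x = −1+3/16x ⇒ -5/8x=2 ⇒ x=2/(-5/8)=-3.2000
Confirm numerically:
  x=-2.860: |R|=0.86168 <1
  x=-2.510: |R|=0.70676 <1
  x=-2.470: |R|=0.68817 <1
  x=-1.790: |R|=0.34020 <1
  x=-3.473: |R|=1.10333 >1
  x=-3.341: |R|=1.05418 >1
  x=-3.338: |R|=1.05305 >1
So |R|<1 on (-3.2000, 0).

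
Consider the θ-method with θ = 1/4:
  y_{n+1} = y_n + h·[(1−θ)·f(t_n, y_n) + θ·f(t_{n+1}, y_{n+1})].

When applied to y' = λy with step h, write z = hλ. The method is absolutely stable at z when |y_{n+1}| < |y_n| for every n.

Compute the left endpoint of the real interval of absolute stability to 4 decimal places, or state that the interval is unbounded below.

left endpoint -4.0000.

With y'=λy (z=hλ):
  y_{n+1} = y_n + z·[3/4·y_n + 1/4·y_{n+1}] ⇒ (1 − 1/4z)y_{n+1} = (1 + 3/4z)y_n
  so R(z) = (1 + 3/4z)/(1 − 1/4z).

Need |R(x)|<1, x<0.
x=-0.75: |R|=0.3684
R=−1: 1+3/4x = −1+1/4x ⇒ -1/2x=2 ⇒ x=2/(-1/2)=-4.0000
Confirm numerically:
  x=-3.200: |R|=0.77778 <1
  x=-2.950: |R|=0.69784 <1
  x=-2.215: |R|=0.42558 <1
  x=-1.869: |R|=0.27381 <1
  x=-4.445: |R|=1.10539 >1
  x=-4.021: |R|=1.00524 >1
Interval (-4.0000, 0).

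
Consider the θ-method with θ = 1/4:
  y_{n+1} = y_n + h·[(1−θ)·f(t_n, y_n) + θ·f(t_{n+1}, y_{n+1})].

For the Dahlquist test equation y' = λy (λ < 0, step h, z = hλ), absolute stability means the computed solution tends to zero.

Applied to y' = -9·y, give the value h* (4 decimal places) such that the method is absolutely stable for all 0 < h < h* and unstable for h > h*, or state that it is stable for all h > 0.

With y'=λy (z=hλ):
  y_{n+1} = y_n + z·[3/4·y_n + 1/4·y_{n+1}] ⇒ (1 − 1/4z)y_{n+1} = (1 + 3/4z)y_n
  so R(z) = (1 + 3/4z)/(1 − 1/4z).

Find x<0 with |R(x)|<1.
x=-0.75: |R|=0.3684
R=−1: 1+3/4x = −1+1/4x ⇒ -1/2x=2 ⇒ x=2/(-1/2)=-4.0000
Confirm numerically:
  x=-3.634: |R|=0.90411 <1
  x=-3.048: |R|=0.72985 <1
  x=-2.605: |R|=0.57759 <1
  x=-4.472: |R|=1.11143 >1
  x=-4.448: |R|=1.10606 >1
  x=-4.141: |R|=1.03464 >1
So |R|<1 on (-4.0000, 0).

(-4.0000,0); λ=-9 ⇒ h* = (4)/9 = 0.4444.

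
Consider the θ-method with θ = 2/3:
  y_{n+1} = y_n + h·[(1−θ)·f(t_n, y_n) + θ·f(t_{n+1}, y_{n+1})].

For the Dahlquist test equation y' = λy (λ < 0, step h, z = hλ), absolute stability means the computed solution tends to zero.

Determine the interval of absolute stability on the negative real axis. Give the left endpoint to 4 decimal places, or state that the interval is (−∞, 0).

On y'=λy, z=hλ:
  y_{n+1} = y_n + z·[1/3·y_n + 2/3·y_{n+1}] ⇒ (1 − 2/3z)y_{n+1} = (1 + 1/3z)y_n
  ⇒ R(z) = (1 + 1/3z)/(1 − 2/3z).

Find x<0 with |R(x)|<1.
x=-1.04: |R|=0.3858
x=-2: |R|=0.1429
x=-10: |R|=0.3043
x=-100: |R|=0.4778
θ=2/3≥1/2 ⇒ |1+1/3x|<|1−2/3x| ∀x<0 ⇒ unbounded interval.

unbounded; (−∞, 0).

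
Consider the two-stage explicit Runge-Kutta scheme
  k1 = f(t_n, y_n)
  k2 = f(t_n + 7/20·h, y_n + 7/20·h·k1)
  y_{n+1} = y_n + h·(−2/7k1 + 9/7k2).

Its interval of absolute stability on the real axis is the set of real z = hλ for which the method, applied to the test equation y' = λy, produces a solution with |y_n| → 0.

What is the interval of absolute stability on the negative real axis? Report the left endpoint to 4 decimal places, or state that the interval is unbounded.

(-2.2222, 0).

Set f=λy, z=hλ:
  k1=λy_n ⇒ h·k1=z·y_n;  k2=λ(1+7/20z)y_n ⇒ h·k2=z(1+7/20z)y_n
  y_{n+1}/y_n = 1 − 2/7z + 9/7z(1+7/20z) = 1 + z + 9/20z²
  R(z) = 1 + z + 9/20z².

Boundary: |R(x)|=1, x<0.
x=-0.38: |R|=0.6850
R=1: x+9/20x²=0 ⇒ x=−20/9=-2.2222; min R=1−1/(4·9/20)=0.4444>−1
Confirm numerically:
  x=-1.969: |R|=0.77563 <1
  x=-1.893: |R|=0.71955 <1
  x=-1.712: |R|=0.60692 <1
  x=-1.253: |R|=0.45350 <1
  x=-2.796: |R|=1.72193 >1
  x=-2.777: |R|=1.69328 >1
  x=-2.499: |R|=1.31125 >1
Interval (-2.2222, 0).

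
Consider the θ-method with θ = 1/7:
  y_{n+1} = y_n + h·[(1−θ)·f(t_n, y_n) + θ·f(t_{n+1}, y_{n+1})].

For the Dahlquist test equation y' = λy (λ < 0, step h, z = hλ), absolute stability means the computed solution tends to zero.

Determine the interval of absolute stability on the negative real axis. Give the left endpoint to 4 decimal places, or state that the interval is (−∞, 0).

z∈(-2.8000,0).

Test eqn y'=λy, z=hλ:
  y_{n+1} = y_n + z·[6/7·y_n + 1/7·y_{n+1}] ⇒ (1 − 1/7z)y_{n+1} = (1 + 6/7z)y_n
  so R(z) = (1 + 6/7z)/(1 − 1/7z).

Solve |R(x)|<1 on ℝ⁻.
x=-1.01: |R|=0.1174
R=−1: 1+6/7x = −1+1/7x ⇒ -5/7x=2 ⇒ x=2/(-5/7)=-2.8000
Confirm numerically:
  x=-2.310: |R|=0.73684 <1
  x=-1.816: |R|=0.44192 <1
  x=-1.225: |R|=0.04255 <1
  x=-3.396: |R|=1.28665 >1
  x=-3.151: |R|=1.17289 >1
  x=-2.936: |R|=1.06844 >1
So |R|<1 on (-2.8000, 0).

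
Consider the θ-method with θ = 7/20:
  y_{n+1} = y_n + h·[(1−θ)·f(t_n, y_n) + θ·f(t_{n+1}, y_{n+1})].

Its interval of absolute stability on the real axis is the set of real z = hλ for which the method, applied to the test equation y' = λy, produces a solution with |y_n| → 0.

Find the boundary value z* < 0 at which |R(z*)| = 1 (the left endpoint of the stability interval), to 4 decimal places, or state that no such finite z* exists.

z* = -6.6667.

Test eqn y'=λy, z=hλ:
  y_{n+1} = y_n + z·[13/20·y_n + 7/20·y_{n+1}] ⇒ (1 − 7/20z)y_{n+1} = (1 + 13/20z)y_n
  ⇒ R(z) = (1 + 13/20z)/(1 − 7/20z).

Find x<0 with |R(x)|<1.
x=-1.76: |R|=0.0891
R=−1: 1+13/20x = −1+7/20x ⇒ -3/10x=2 ⇒ x=2/(-3/10)=-6.6667
Confirm numerically:
  x=-6.607: |R|=0.99460 <1
  x=-5.619: |R|=0.89406 <1
  x=-5.242: |R|=0.84923 <1
  x=-3.443: |R|=0.56142 <1
  x=-7.021: |R|=1.03075 >1
  x=-6.808: |R|=1.01253 >1
  x=-6.760: |R|=1.00832 >1
So |R|<1 on (-6.6667, 0).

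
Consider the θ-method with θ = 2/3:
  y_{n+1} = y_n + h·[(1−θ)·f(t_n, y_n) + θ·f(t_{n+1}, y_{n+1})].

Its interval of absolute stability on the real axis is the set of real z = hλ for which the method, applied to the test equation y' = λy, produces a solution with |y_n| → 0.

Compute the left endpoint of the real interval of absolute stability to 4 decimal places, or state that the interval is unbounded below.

interval (−∞, 0).

With y'=λy (z=hλ):
  y_{n+1} = y_n + z·[1/3·y_n + 2/3·y_{n+1}] ⇒ (1 − 2/3z)y_{n+1} = (1 + 1/3z)y_n
  Hence R(z) = (1 + 1/3z)/(1 − 2/3z).

Need |R(x)|<1, x<0.
x=-0.41: |R|=0.6780
x=-2: |R|=0.1429
x=-10: |R|=0.3043
x=-100: |R|=0.4778
θ=2/3≥1/2 ⇒ |1+1/3x|<|1−2/3x| ∀x<0 ⇒ unbounded interval.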